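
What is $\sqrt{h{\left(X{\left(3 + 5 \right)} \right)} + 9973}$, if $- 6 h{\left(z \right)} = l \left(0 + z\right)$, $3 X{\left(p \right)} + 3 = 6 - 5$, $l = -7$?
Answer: $\frac{5 \sqrt{3590}}{3} \approx 99.861$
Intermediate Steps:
$X{\left(p \right)} = - \frac{2}{3}$ ($X{\left(p \right)} = -1 + \frac{6 - 5}{3} = -1 + \frac{1}{3} \cdot 1 = -1 + \frac{1}{3} = - \frac{2}{3}$)
$h{\left(z \right)} = \frac{7 z}{6}$ ($h{\left(z \right)} = - \frac{\left(-7\right) \left(0 + z\right)}{6} = - \frac{\left(-7\right) z}{6} = \frac{7 z}{6}$)
$\sqrt{h{\left(X{\left(3 + 5 \right)} \right)} + 9973} = \sqrt{\frac{7}{6} \left(- \frac{2}{3}\right) + 9973} = \sqrt{- \frac{7}{9} + 9973} = \sqrt{\frac{89750}{9}} = \frac{5 \sqrt{3590}}{3}$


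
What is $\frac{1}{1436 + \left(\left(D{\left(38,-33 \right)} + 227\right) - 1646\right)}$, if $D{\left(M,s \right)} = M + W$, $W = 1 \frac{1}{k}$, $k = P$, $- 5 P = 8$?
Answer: $\frac{8}{435} \approx 0.018391$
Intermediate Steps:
$P = - \frac{8}{5}$ ($P = \left(- \frac{1}{5}\right) 8 = - \frac{8}{5} \approx -1.6$)
$k = - \frac{8}{5} \approx -1.6$
$W = - \frac{5}{8}$ ($W = 1 \frac{1}{- \frac{8}{5}} = 1 \left(- \frac{5}{8}\right) = - \frac{5}{8} \approx -0.625$)
$D{\left(M,s \right)} = - \frac{5}{8} + M$ ($D{\left(M,s \right)} = M - \frac{5}{8} = - \frac{5}{8} + M$)
$\frac{1}{1436 + \left(\left(D{\left(38,-33 \right)} + 227\right) - 1646\right)} = \frac{1}{1436 + \left(\left(\left(- \frac{5}{8} + 38\right) + 227\right) - 1646\right)} = \frac{1}{1436 + \left(\left(\frac{299}{8} + 227\right) - 1646\right)} = \frac{1}{1436 + \left(\frac{2115}{8} - 1646\right)} = \frac{1}{1436 - \frac{11053}{8}} = \frac{1}{\frac{435}{8}} = \frac{8}{435}$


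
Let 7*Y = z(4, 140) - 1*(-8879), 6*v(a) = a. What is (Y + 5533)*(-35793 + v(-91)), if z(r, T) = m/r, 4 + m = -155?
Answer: -1946746789/8 ≈ -2.4334e+8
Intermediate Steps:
m = -159 (m = -4 - 155 = -159)
v(a) = a/6
z(r, T) = -159/r
Y = 5051/4 (Y = (-159/4 - 1*(-8879))/7 = (-159*¼ + 8879)/7 = (-159/4 + 8879)/7 = (⅐)*(35357/4) = 5051/4 ≈ 1262.8)
(Y + 5533)*(-35793 + v(-91)) = (5051/4 + 5533)*(-35793 + (⅙)*(-91)) = 27183*(-35793 - 91/6)/4 = (27183/4)*(-214849/6) = -1946746789/8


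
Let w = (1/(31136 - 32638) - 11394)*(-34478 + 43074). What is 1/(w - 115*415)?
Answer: -751/73590906597 ≈ -1.0205e-8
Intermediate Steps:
w = -73555065122/751 (w = (1/(-1502) - 11394)*8596 = (-1/1502 - 11394)*8596 = -17113789/1502*8596 = -73555065122/751 ≈ -9.7943e+7)
1/(w - 115*415) = 1/(-73555065122/751 - 115*415) = 1/(-73555065122/751 - 47725) = 1/(-73590906597/751) = -751/73590906597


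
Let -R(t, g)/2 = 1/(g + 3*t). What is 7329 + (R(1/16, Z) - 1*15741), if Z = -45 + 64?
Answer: -2582516/307 ≈ -8412.1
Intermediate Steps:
Z = 19
R(t, g) = -2/(g + 3*t)
7329 + (R(1/16, Z) - 1*15741) = 7329 + (-2/(19 + 3/16) - 1*15741) = 7329 + (-2/(19 + 3*(1/16)) - 15741) = 7329 + (-2/(19 + 3/16) - 15741) = 7329 + (-2/307/16 - 15741) = 7329 + (-2*16/307 - 15741) = 7329 + (-32/307 - 15741) = 7329 - 4832519/307 = -2582516/307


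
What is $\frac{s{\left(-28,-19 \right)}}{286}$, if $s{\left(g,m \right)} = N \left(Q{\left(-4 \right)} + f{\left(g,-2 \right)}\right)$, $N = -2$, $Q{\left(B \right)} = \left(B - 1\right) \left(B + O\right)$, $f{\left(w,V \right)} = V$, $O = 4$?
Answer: $\frac{2}{143} \approx 0.013986$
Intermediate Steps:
$Q{\left(B \right)} = \left(-1 + B\right) \left(4 + B\right)$ ($Q{\left(B \right)} = \left(B - 1\right) \left(B + 4\right) = \left(-1 + B\right) \left(4 + B\right)$)
$s{\left(g,m \right)} = 4$ ($s{\left(g,m \right)} = - 2 \left(\left(-4 + \left(-4\right)^{2} + 3 \left(-4\right)\right) - 2\right) = - 2 \left(\left(-4 + 16 - 12\right) - 2\right) = - 2 \left(0 - 2\right) = \left(-2\right) \left(-2\right) = 4$)
$\frac{s{\left(-28,-19 \right)}}{286} = \frac{4}{286} = 4 \cdot \frac{1}{286} = \frac{2}{143}$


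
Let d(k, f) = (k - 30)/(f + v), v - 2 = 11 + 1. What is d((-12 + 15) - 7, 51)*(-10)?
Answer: 68/13 ≈ 5.2308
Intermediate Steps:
v = 14 (v = 2 + (11 + 1) = 2 + 12 = 14)
d(k, f) = (-30 + k)/(14 + f) (d(k, f) = (k - 30)/(f + 14) = (-30 + k)/(14 + f))
d((-12 + 15) - 7, 51)*(-10) = ((-30 + ((-12 + 15) - 7))/(14 + 51))*(-10) = ((-30 + (3 - 7))/65)*(-10) = ((-30 - 4)/65)*(-10) = ((1/65)*(-34))*(-10) = -34/65*(-10) = 68/13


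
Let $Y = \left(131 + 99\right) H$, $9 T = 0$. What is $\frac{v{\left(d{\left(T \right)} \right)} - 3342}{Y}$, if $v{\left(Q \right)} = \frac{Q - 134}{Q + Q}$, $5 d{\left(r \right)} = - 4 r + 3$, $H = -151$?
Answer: $\frac{20719}{208380} \approx 0.099429$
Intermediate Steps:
$T = 0$ ($T = \frac{1}{9} \cdot 0 = 0$)
$d{\left(r \right)} = \frac{3}{5} - \frac{4 r}{5}$ ($d{\left(r \right)} = \frac{- 4 r + 3}{5} = \frac{3 - 4 r}{5} = \frac{3}{5} - \frac{4 r}{5}$)
$Y = -34730$ ($Y = \left(131 + 99\right) \left(-151\right) = 230 \left(-151\right) = -34730$)
$v{\left(Q \right)} = \frac{-134 + Q}{2 Q}$
$\frac{v{\left(d{\left(T \right)} \right)} - 3342}{Y} = \frac{\frac{-134 + \left(\frac{3}{5} - 0\right)}{2 \left(\frac{3}{5} - 0\right)} - 3342}{-34730} = \left(\frac{-134 + \left(\frac{3}{5} + 0\right)}{2 \left(\frac{3}{5} + 0\right)} - 3342\right) \left(- \frac{1}{34730}\right) = \left(\frac{-134 + \frac{3}{5}}{2 \cdot \frac{3}{5}} - 3342\right) \left(- \frac{1}{34730}\right) = \left(\frac{1}{2} \cdot \frac{5}{3} \left(- \frac{667}{5}\right) - 3342\right) \left(- \frac{1}{34730}\right) = \left(- \frac{667}{6} - 3342\right) \left(- \frac{1}{34730}\right) = \left(- \frac{20719}{6}\right) \left(- \frac{1}{34730}\right) = \frac{20719}{208380}$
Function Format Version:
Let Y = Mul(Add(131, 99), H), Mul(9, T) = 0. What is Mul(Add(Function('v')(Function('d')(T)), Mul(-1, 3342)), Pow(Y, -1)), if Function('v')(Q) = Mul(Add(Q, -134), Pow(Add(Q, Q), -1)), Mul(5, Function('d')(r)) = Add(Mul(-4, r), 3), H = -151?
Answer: Rational(20719, 208380) ≈ 0.099429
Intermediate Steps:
T = 0 (T = Mul(Rational(1, 9), 0) = 0)
Function('d')(r) = Add(Rational(3, 5), Mul(Rational(-4, 5), r)) (Function('d')(r) = Mul(Rational(1, 5), Add(Mul(-4, r), 3)) = Mul(Rational(1, 5), Add(3, Mul(-4, r))) = Add(Rational(3, 5), Mul(Rational(-4, 5), r)))
Y = -34730 (Y = Mul(Add(131, 99), -151) = Mul(230, -151) = -34730)
Function('v')(Q) = Mul(Rational(1, 2), Pow(Q, -1), Add(-134, Q)) (Function('v')(Q) = Mul(Add(-134, Q), Pow(Mul(2, Q), -1)) = Mul(Add(-134, Q), Mul(Rational(1, 2), Pow(Q, -1))) = Mul(Rational(1, 2), Pow(Q, -1), Add(-134, Q)))
Mul(Add(Function('v')(Function('d')(T)), Mul(-1, 3342)), Pow(Y, -1)) = Mul(Add(Mul(Rational(1, 2), Pow(Add(Rational(3, 5), Mul(Rational(-4, 5), 0)), -1), Add(-134, Add(Rational(3, 5), Mul(Rational(-4, 5), 0)))), Mul(-1, 3342)), Pow(-34730, -1)) = Mul(Add(Mul(Rational(1, 2), Pow(Add(Rational(3, 5), 0), -1), Add(-134, Add(Rational(3, 5), 0))), -3342), Rational(-1, 34730)) = Mul(Add(Mul(Rational(1, 2), Pow(Rational(3, 5), -1), Add(-134, Rational(3, 5))), -3342), Rational(-1, 34730)) = Mul(Add(Mul(Rational(1, 2), Rational(5, 3), Rational(-667, 5)), -3342), Rational(-1, 34730)) = Mul(Add(Rational(-667, 6), -3342), Rational(-1, 34730)) = Mul(Rational(-20719, 6), Rational(-1, 34730)) = Rational(20719, 208380)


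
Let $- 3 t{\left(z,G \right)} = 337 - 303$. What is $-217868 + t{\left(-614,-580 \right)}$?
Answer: $- \frac{653638}{3} \approx -2.1788 \cdot 10^{5}$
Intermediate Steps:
$t{\left(z,G \right)} = - \frac{34}{3}$ ($t{\left(z,G \right)} = - \frac{337 - 303}{3} = \left(- \frac{1}{3}\right) 34 = - \frac{34}{3}$)
$-217868 + t{\left(-614,-580 \right)} = -217868 - \frac{34}{3} = - \frac{653638}{3}$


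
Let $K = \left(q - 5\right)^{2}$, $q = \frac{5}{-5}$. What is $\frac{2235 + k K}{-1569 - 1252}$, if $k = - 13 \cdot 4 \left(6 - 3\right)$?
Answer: $\frac{483}{403} \approx 1.1985$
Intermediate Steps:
$q = -1$ ($q = 5 \left(- \frac{1}{5}\right) = -1$)
$k = -156$ ($k = - 13 \cdot 4 \cdot 3 = \left(-13\right) 12 = -156$)
$K = 36$ ($K = \left(-1 - 5\right)^{2} = \left(-6\right)^{2} = 36$)
$\frac{2235 + k K}{-1569 - 1252} = \frac{2235 - 5616}{-1569 - 1252} = \frac{2235 - 5616}{-2821} = \left(-3381\right) \left(- \frac{1}{2821}\right) = \frac{483}{403}$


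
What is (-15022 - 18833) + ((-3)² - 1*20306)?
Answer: -54152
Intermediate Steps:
(-15022 - 18833) + ((-3)² - 1*20306) = -33855 + (9 - 20306) = -33855 - 20297 = -54152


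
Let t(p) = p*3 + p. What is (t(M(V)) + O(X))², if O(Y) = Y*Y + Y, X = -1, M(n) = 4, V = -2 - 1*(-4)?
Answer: 256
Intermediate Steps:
V = 2 (V = -2 + 4 = 2)
t(p) = 4*p (t(p) = 3*p + p = 4*p)
O(Y) = Y + Y² (O(Y) = Y² + Y = Y + Y²)
(t(M(V)) + O(X))² = (4*4 - (1 - 1))² = (16 - 1*0)² = (16 + 0)² = 16² = 256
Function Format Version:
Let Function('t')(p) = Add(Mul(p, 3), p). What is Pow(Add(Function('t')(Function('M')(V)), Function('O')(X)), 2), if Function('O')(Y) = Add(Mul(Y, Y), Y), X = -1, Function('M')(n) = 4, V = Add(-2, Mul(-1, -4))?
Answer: 256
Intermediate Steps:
V = 2 (V = Add(-2, 4) = 2)
Function('t')(p) = Mul(4, p) (Function('t')(p) = Add(Mul(3, p), p) = Mul(4, p))
Function('O')(Y) = Add(Y, Pow(Y, 2)) (Function('O')(Y) = Add(Pow(Y, 2), Y) = Add(Y, Pow(Y, 2)))
Pow(Add(Function('t')(Function('M')(V)), Function('O')(X)), 2) = Pow(Add(Mul(4, 4), Mul(-1, Add(1, -1))), 2) = Pow(Add(16, Mul(-1, 0)), 2) = Pow(Add(16, 0), 2) = Pow(16, 2) = 256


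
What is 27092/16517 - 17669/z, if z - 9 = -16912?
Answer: 749774949/279186851 ≈ 2.6856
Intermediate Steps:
z = -16903 (z = 9 - 16912 = -16903)
27092/16517 - 17669/z = 27092/16517 - 17669/(-16903) = 27092*(1/16517) - 17669*(-1/16903) = 27092/16517 + 17669/16903 = 749774949/279186851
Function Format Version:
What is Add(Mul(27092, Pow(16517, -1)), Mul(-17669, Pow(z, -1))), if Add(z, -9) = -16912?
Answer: Rational(749774949, 279186851) ≈ 2.6856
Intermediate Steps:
z = -16903 (z = Add(9, -16912) = -16903)
Add(Mul(27092, Pow(16517, -1)), Mul(-17669, Pow(z, -1))) = Add(Mul(27092, Pow(16517, -1)), Mul(-17669, Pow(-16903, -1))) = Add(Mul(27092, Rational(1, 16517)), Mul(-17669, Rational(-1, 16903))) = Add(Rational(27092, 16517), Rational(17669, 16903)) = Rational(749774949, 279186851)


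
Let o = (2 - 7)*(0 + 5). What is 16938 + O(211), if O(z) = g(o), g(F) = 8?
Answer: 16946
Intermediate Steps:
o = -25 (o = -5*5 = -25)
O(z) = 8
16938 + O(211) = 16938 + 8 = 16946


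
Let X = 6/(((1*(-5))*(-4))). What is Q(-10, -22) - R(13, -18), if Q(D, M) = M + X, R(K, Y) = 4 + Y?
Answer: -77/10 ≈ -7.7000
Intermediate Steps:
X = 3/10 (X = 6/((-5*(-4))) = 6/20 = 6*(1/20) = 3/10 ≈ 0.30000)
Q(D, M) = 3/10 + M (Q(D, M) = M + 3/10 = 3/10 + M)
Q(-10, -22) - R(13, -18) = (3/10 - 22) - (4 - 18) = -217/10 - 1*(-14) = -217/10 + 14 = -77/10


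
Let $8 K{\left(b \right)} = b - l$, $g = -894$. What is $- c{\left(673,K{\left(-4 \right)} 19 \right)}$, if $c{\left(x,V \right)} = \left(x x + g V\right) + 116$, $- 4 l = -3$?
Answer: $- \frac{7410087}{16} \approx -4.6313 \cdot 10^{5}$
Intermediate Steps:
$l = \frac{3}{4}$ ($l = \left(- \frac{1}{4}\right) \left(-3\right) = \frac{3}{4} \approx 0.75$)
$K{\left(b \right)} = - \frac{3}{32} + \frac{b}{8}$ ($K{\left(b \right)} = \frac{b - \frac{3}{4}}{8} = \frac{- \frac{3}{4} + b}{8} = - \frac{3}{32} + \frac{b}{8}$)
$c{\left(x,V \right)} = 116 + x^{2} - 894 V$ ($c{\left(x,V \right)} = \left(x x - 894 V\right) + 116 = \left(x^{2} - 894 V\right) + 116 = 116 + x^{2} - 894 V$)
$- c{\left(673,K{\left(-4 \right)} 19 \right)} = - (116 + 673^{2} - 894 \left(- \frac{3}{32} + \frac{1}{8} \left(-4\right)\right) 19) = - (116 + 452929 - 894 \left(- \frac{3}{32} - \frac{1}{2}\right) 19) = - (116 + 452929 - 894 \left(\left(- \frac{19}{32}\right) 19\right)) = - (116 + 452929 - - \frac{161367}{16}) = - (116 + 452929 + \frac{161367}{16}) = \left(-1\right) \frac{7410087}{16} = - \frac{7410087}{16}$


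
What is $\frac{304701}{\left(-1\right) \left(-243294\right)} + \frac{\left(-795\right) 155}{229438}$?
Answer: $\frac{3327507074}{4651740731} \approx 0.71533$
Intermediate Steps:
$\frac{304701}{\left(-1\right) \left(-243294\right)} + \frac{\left(-795\right) 155}{229438} = \frac{304701}{243294} - \frac{123225}{229438} = 304701 \cdot \frac{1}{243294} - \frac{123225}{229438} = \frac{101567}{81098} - \frac{123225}{229438} = \frac{3327507074}{4651740731}$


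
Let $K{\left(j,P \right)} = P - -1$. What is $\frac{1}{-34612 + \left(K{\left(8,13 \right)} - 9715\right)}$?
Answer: $- \frac{1}{44313} \approx -2.2567 \cdot 10^{-5}$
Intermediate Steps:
$K{\left(j,P \right)} = 1 + P$ ($K{\left(j,P \right)} = P + 1 = 1 + P$)
$\frac{1}{-34612 + \left(K{\left(8,13 \right)} - 9715\right)} = \frac{1}{-34612 + \left(\left(1 + 13\right) - 9715\right)} = \frac{1}{-34612 + \left(14 - 9715\right)} = \frac{1}{-34612 - 9701} = \frac{1}{-44313} = - \frac{1}{44313}$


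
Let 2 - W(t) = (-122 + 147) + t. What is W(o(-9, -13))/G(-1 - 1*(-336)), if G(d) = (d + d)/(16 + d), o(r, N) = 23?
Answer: -8073/335 ≈ -24.099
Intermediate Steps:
G(d) = 2*d/(16 + d) (G(d) = (2*d)/(16 + d) = 2*d/(16 + d))
W(t) = -23 - t (W(t) = 2 - ((-122 + 147) + t) = 2 - (25 + t) = 2 + (-25 - t) = -23 - t)
W(o(-9, -13))/G(-1 - 1*(-336)) = (-23 - 1*23)/((2*(-1 - 1*(-336))/(16 + (-1 - 1*(-336))))) = (-23 - 23)/((2*(-1 + 336)/(16 + (-1 + 336)))) = -46/(2*335/(16 + 335)) = -46/(2*335/351) = -46/(2*335*(1/351)) = -46/670/351 = -46*351/670 = -8073/335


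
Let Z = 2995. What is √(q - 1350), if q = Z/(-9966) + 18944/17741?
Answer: I*√42177887078910097746/176806806 ≈ 36.732*I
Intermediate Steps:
q = 135661609/176806806 (q = 2995/(-9966) + 18944/17741 = 2995*(-1/9966) + 18944*(1/17741) = -2995/9966 + 18944/17741 = 135661609/176806806 ≈ 0.76729)
√(q - 1350) = √(135661609/176806806 - 1350) = √(-238553526491/176806806) = I*√42177887078910097746/176806806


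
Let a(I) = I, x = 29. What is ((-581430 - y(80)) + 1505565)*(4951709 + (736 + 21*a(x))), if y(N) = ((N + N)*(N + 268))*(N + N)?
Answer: -39548476916910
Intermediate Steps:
y(N) = 4*N²*(268 + N) (y(N) = ((2*N)*(268 + N))*(2*N) = (2*N*(268 + N))*(2*N) = 4*N²*(268 + N))
((-581430 - y(80)) + 1505565)*(4951709 + (736 + 21*a(x))) = ((-581430 - 4*80²*(268 + 80)) + 1505565)*(4951709 + (736 + 21*29)) = ((-581430 - 4*6400*348) + 1505565)*(4951709 + (736 + 609)) = ((-581430 - 1*8908800) + 1505565)*(4951709 + 1345) = ((-581430 - 8908800) + 1505565)*4953054 = (-9490230 + 1505565)*4953054 = -7984665*4953054 = -39548476916910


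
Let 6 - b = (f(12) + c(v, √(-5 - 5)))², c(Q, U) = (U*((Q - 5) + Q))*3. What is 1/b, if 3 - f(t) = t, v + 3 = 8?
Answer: -I/(-2175*I + 270*√10) ≈ 0.00039838 - 0.00015639*I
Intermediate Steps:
v = 5 (v = -3 + 8 = 5)
f(t) = 3 - t
c(Q, U) = 3*U*(-5 + 2*Q) (c(Q, U) = (U*((-5 + Q) + Q))*3 = (U*(-5 + 2*Q))*3 = 3*U*(-5 + 2*Q))
b = 6 - (-9 + 15*I*√10)² (b = 6 - ((3 - 1*12) + 3*√(-5 - 5)*(-5 + 2*5))² = 6 - ((3 - 12) + 3*√(-10)*(-5 + 10))² = 6 - (-9 + 3*(I*√10)*5)² = 6 - (-9 + 15*I*√10)² ≈ 2175.0 + 853.82*I)
1/b = 1/(2175 + 270*I*√10)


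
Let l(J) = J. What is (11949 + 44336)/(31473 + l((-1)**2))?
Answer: 56285/31474 ≈ 1.7883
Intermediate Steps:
(11949 + 44336)/(31473 + l((-1)**2)) = (11949 + 44336)/(31473 + (-1)**2) = 56285/(31473 + 1) = 56285/31474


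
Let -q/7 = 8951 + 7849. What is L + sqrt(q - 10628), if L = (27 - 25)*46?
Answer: 92 + 2*I*sqrt(32057) ≈ 92.0 + 358.09*I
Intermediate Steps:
q = -117600 (q = -7*(8951 + 7849) = -7*16800 = -117600)
L = 92 (L = 2*46 = 92)
L + sqrt(q - 10628) = 92 + sqrt(-117600 - 10628) = 92 + sqrt(-128228) = 92 + 2*I*sqrt(32057)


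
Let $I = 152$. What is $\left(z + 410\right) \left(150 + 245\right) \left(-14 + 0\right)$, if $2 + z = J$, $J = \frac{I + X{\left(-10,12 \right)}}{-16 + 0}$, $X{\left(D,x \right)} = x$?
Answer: $- \frac{4399115}{2} \approx -2.1996 \cdot 10^{6}$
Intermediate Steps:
$J = - \frac{41}{4}$ ($J = \frac{152 + 12}{-16 + 0} = \frac{164}{-16} = 164 \left(- \frac{1}{16}\right) = - \frac{41}{4} \approx -10.25$)
$z = - \frac{49}{4}$ ($z = -2 - \frac{41}{4} = - \frac{49}{4} \approx -12.25$)
$\left(z + 410\right) \left(150 + 245\right) \left(-14 + 0\right) = \left(- \frac{49}{4} + 410\right) \left(150 + 245\right) \left(-14 + 0\right) = \frac{1591 \cdot 395 \left(-14\right)}{4} = \frac{1591}{4} \left(-5530\right) = - \frac{4399115}{2}$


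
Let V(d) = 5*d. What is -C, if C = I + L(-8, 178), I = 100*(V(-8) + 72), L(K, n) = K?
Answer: -3192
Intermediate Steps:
I = 3200 (I = 100*(5*(-8) + 72) = 100*(-40 + 72) = 100*32 = 3200)
C = 3192 (C = 3200 - 8 = 3192)
-C = -1*3192 = -3192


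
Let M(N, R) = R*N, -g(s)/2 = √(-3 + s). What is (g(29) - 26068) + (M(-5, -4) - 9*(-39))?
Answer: -25697 - 2*√26 ≈ -25707.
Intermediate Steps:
g(s) = -2*√(-3 + s)
M(N, R) = N*R
(g(29) - 26068) + (M(-5, -4) - 9*(-39)) = (-2*√(-3 + 29) - 26068) + (-5*(-4) - 9*(-39)) = (-2*√26 - 26068) + (20 + 351) = (-26068 - 2*√26) + 371 = -25697 - 2*√26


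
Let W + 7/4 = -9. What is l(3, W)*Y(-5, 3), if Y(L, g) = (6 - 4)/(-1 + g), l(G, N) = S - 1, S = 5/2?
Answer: 3/2 ≈ 1.5000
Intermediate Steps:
S = 5/2 (S = 5*(½) = 5/2 ≈ 2.5000)
W = -43/4 (W = -7/4 - 9 = -43/4 ≈ -10.750)
l(G, N) = 3/2 (l(G, N) = 5/2 - 1 = 3/2)
Y(L, g) = 2/(-1 + g)
l(3, W)*Y(-5, 3) = 3*(2/(-1 + 3))/2 = 3*(2/2)/2 = 3*(2*(½))/2 = (3/2)*1 = 3/2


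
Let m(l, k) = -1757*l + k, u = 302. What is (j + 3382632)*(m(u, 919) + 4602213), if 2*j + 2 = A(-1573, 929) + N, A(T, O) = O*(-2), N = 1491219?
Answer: 16808550375357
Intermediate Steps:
A(T, O) = -2*O
m(l, k) = k - 1757*l
j = 1489359/2 (j = -1 + (-2*929 + 1491219)/2 = -1 + (-1858 + 1491219)/2 = -1 + (1/2)*1489361 = -1 + 1489361/2 = 1489359/2 ≈ 7.4468e+5)
(j + 3382632)*(m(u, 919) + 4602213) = (1489359/2 + 3382632)*((919 - 1757*302) + 4602213) = 8254623*((919 - 530614) + 4602213)/2 = 8254623*(-529695 + 4602213)/2 = (8254623/2)*4072518 = 16808550375357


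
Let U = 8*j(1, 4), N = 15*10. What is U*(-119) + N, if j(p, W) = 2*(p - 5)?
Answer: 7766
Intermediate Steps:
j(p, W) = -10 + 2*p (j(p, W) = 2*(-5 + p) = -10 + 2*p)
N = 150
U = -64 (U = 8*(-10 + 2*1) = 8*(-10 + 2) = 8*(-8) = -64)
U*(-119) + N = -64*(-119) + 150 = 7616 + 150 = 7766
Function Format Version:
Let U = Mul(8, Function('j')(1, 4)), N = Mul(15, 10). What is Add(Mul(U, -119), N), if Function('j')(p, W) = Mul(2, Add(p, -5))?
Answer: 7766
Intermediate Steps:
Function('j')(p, W) = Add(-10, Mul(2, p)) (Function('j')(p, W) = Mul(2, Add(-5, p)) = Add(-10, Mul(2, p)))
N = 150
U = -64 (U = Mul(8, Add(-10, Mul(2, 1))) = Mul(8, Add(-10, 2)) = Mul(8, -8) = -64)
Add(Mul(U, -119), N) = Add(Mul(-64, -119), 150) = Add(7616, 150) = 7766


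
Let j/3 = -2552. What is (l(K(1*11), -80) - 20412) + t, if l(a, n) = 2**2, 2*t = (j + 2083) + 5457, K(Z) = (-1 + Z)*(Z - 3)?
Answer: -20466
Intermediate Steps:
j = -7656 (j = 3*(-2552) = -7656)
K(Z) = (-1 + Z)*(-3 + Z)
t = -58 (t = ((-7656 + 2083) + 5457)/2 = (-5573 + 5457)/2 = (1/2)*(-116) = -58)
l(a, n) = 4
(l(K(1*11), -80) - 20412) + t = (4 - 20412) - 58 = -20408 - 58 = -20466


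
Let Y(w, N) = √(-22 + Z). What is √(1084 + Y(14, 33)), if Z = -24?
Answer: √(1084 + I*√46) ≈ 32.924 + 0.103*I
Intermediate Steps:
Y(w, N) = I*√46 (Y(w, N) = √(-22 - 24) = √(-46) = I*√46)
√(1084 + Y(14, 33)) = √(1084 + I*√46)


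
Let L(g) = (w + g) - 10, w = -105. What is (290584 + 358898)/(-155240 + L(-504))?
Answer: -216494/51953 ≈ -4.1671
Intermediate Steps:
L(g) = -115 + g (L(g) = (-105 + g) - 10 = -115 + g)
(290584 + 358898)/(-155240 + L(-504)) = (290584 + 358898)/(-155240 + (-115 - 504)) = 649482/(-155240 - 619) = 649482/(-155859) = 649482*(-1/155859) = -216494/51953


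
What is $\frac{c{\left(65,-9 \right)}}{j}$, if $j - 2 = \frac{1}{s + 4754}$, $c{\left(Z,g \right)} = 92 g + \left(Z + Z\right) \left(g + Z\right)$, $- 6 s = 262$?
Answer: $\frac{91173212}{28265} \approx 3225.7$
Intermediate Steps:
$s = - \frac{131}{3}$ ($s = \left(- \frac{1}{6}\right) 262 = - \frac{131}{3} \approx -43.667$)
$c{\left(Z,g \right)} = 92 g + 2 Z \left(Z + g\right)$
$j = \frac{28265}{14131}$ ($j = 2 + \frac{1}{- \frac{131}{3} + 4754} = 2 + \frac{1}{\frac{14131}{3}} = 2 + \frac{3}{14131} = \frac{28265}{14131} \approx 2.0002$)
$\frac{c{\left(65,-9 \right)}}{j} = \frac{2 \cdot 65^{2} + 92 \left(-9\right) + 2 \cdot 65 \left(-9\right)}{\frac{28265}{14131}} = \left(2 \cdot 4225 - 828 - 1170\right) \frac{14131}{28265} = \left(8450 - 828 - 1170\right) \frac{14131}{28265} = 6452 \cdot \frac{14131}{28265} = \frac{91173212}{28265}$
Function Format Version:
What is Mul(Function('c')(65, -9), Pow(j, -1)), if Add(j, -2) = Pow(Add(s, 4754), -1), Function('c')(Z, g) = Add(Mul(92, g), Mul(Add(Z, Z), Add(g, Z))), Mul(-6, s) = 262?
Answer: Rational(91173212, 28265) ≈ 3225.7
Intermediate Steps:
s = Rational(-131, 3) (s = Mul(Rational(-1, 6), 262) = Rational(-131, 3) ≈ -43.667)
Function('c')(Z, g) = Add(Mul(92, g), Mul(2, Z, Add(Z, g))) (Function('c')(Z, g) = Add(Mul(92, g), Mul(Mul(2, Z), Add(Z, g))) = Add(Mul(92, g), Mul(2, Z, Add(Z, g))))
j = Rational(28265, 14131) (j = Add(2, Pow(Add(Rational(-131, 3), 4754), -1)) = Add(2, Pow(Rational(14131, 3), -1)) = Add(2, Rational(3, 14131)) = Rational(28265, 14131) ≈ 2.0002)
Mul(Function('c')(65, -9), Pow(j, -1)) = Mul(Add(Mul(2, Pow(65, 2)), Mul(92, -9), Mul(2, 65, -9)), Pow(Rational(28265, 14131), -1)) = Mul(Add(Mul(2, 4225), -828, -1170), Rational(14131, 28265)) = Mul(Add(8450, -828, -1170), Rational(14131, 28265)) = Mul(6452, Rational(14131, 28265)) = Rational(91173212, 28265)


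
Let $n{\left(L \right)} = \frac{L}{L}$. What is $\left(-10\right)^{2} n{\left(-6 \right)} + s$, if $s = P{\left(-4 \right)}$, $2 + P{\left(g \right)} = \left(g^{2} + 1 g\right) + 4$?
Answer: $114$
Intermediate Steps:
$P{\left(g \right)} = 2 + g + g^{2}$ ($P{\left(g \right)} = -2 + \left(\left(g^{2} + 1 g\right) + 4\right) = -2 + \left(\left(g^{2} + g\right) + 4\right) = -2 + \left(\left(g + g^{2}\right) + 4\right) = -2 + \left(4 + g + g^{2}\right) = 2 + g + g^{2}$)
$n{\left(L \right)} = 1$
$s = 14$ ($s = 2 - 4 + \left(-4\right)^{2} = 2 - 4 + 16 = 14$)
$\left(-10\right)^{2} n{\left(-6 \right)} + s = \left(-10\right)^{2} \cdot 1 + 14 = 100 \cdot 1 + 14 = 100 + 14 = 114$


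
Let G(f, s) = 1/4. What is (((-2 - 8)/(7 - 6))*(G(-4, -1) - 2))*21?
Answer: 735/2 ≈ 367.50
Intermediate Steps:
G(f, s) = ¼
(((-2 - 8)/(7 - 6))*(G(-4, -1) - 2))*21 = (((-2 - 8)/(7 - 6))*(¼ - 2))*21 = (-10/1*(-7/4))*21 = (-10*1*(-7/4))*21 = -10*(-7/4)*21 = (35/2)*21 = 735/2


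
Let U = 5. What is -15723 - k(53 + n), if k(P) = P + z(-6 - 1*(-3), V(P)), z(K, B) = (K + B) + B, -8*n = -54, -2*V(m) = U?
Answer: -63099/4 ≈ -15775.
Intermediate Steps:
V(m) = -5/2 (V(m) = -1/2*5 = -5/2)
n = 27/4 (n = -1/8*(-54) = 27/4 ≈ 6.7500)
z(K, B) = K + 2*B (z(K, B) = (B + K) + B = K + 2*B)
k(P) = -8 + P (k(P) = P + ((-6 - 1*(-3)) + 2*(-5/2)) = P + ((-6 + 3) - 5) = P + (-3 - 5) = P - 8 = -8 + P)
-15723 - k(53 + n) = -15723 - (-8 + (53 + 27/4)) = -15723 - (-8 + 239/4) = -15723 - 1*207/4 = -15723 - 207/4 = -63099/4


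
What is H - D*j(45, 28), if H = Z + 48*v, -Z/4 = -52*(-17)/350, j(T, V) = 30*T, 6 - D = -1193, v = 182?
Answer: -281736718/175 ≈ -1.6099e+6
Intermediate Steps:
D = 1199 (D = 6 - 1*(-1193) = 6 + 1193 = 1199)
Z = -1768/175 (Z = -4*(-52*(-17))/350 = -3536/350 = -4*442/175 = -1768/175 ≈ -10.103)
H = 1527032/175 (H = -1768/175 + 48*182 = -1768/175 + 8736 = 1527032/175 ≈ 8725.9)
H - D*j(45, 28) = 1527032/175 - 1199*30*45 = 1527032/175 - 1199*1350 = 1527032/175 - 1*1618650 = 1527032/175 - 1618650 = -281736718/175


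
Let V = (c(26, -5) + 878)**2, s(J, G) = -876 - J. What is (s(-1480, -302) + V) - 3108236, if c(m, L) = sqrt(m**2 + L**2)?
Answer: -2336047 + 1756*sqrt(701) ≈ -2.2896e+6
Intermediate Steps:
c(m, L) = sqrt(L**2 + m**2)
V = (878 + sqrt(701))**2 (V = (sqrt((-5)**2 + 26**2) + 878)**2 = (sqrt(25 + 676) + 878)**2 = (sqrt(701) + 878)**2 = (878 + sqrt(701))**2 ≈ 8.1808e+5)
(s(-1480, -302) + V) - 3108236 = ((-876 - 1*(-1480)) + (878 + sqrt(701))**2) - 3108236 = ((-876 + 1480) + (878 + sqrt(701))**2) - 3108236 = (604 + (878 + sqrt(701))**2) - 3108236 = -3107632 + (878 + sqrt(701))**2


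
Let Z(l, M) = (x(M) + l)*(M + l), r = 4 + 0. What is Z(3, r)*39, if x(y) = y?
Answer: 1911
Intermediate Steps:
r = 4
Z(l, M) = (M + l)**2 (Z(l, M) = (M + l)*(M + l) = (M + l)**2)
Z(3, r)*39 = (4**2 + 3**2 + 2*4*3)*39 = (16 + 9 + 24)*39 = 49*39 = 1911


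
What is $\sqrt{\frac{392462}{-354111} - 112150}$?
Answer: $\frac{2 i \sqrt{3515785850277858}}{354111} \approx 334.89 i$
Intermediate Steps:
$\sqrt{\frac{392462}{-354111} - 112150} = \sqrt{392462 \left(- \frac{1}{354111}\right) - 112150} = \sqrt{- \frac{392462}{354111} - 112150} = \sqrt{- \frac{39713941112}{354111}} = \frac{2 i \sqrt{3515785850277858}}{354111}$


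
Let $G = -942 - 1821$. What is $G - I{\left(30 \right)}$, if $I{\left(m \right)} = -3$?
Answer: $-2760$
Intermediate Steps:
$G = -2763$
$G - I{\left(30 \right)} = -2763 - -3 = -2763 + 3 = -2760$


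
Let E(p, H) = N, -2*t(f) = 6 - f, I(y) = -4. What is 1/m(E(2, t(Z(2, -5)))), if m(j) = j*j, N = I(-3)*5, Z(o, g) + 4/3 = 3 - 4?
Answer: 1/400 ≈ 0.0025000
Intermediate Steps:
Z(o, g) = -7/3 (Z(o, g) = -4/3 + (3 - 4) = -4/3 - 1 = -7/3)
t(f) = -3 + f/2 (t(f) = -(6 - f)/2 = -3 + f/2)
N = -20 (N = -4*5 = -20)
E(p, H) = -20
m(j) = j**2
1/m(E(2, t(Z(2, -5)))) = 1/((-20)**2) = 1/400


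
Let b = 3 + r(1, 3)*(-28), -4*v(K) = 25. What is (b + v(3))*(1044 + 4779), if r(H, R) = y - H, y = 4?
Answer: -2032227/4 ≈ -5.0806e+5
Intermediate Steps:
r(H, R) = 4 - H
v(K) = -25/4 (v(K) = -1/4*25 = -25/4)
b = -81 (b = 3 + (4 - 1*1)*(-28) = 3 + (4 - 1)*(-28) = 3 + 3*(-28) = 3 - 84 = -81)
(b + v(3))*(1044 + 4779) = (-81 - 25/4)*(1044 + 4779) = -349/4*5823 = -2032227/4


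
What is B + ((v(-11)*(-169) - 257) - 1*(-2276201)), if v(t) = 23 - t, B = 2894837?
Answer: 5165035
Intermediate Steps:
B + ((v(-11)*(-169) - 257) - 1*(-2276201)) = 2894837 + (((23 - 1*(-11))*(-169) - 257) - 1*(-2276201)) = 2894837 + (((23 + 11)*(-169) - 257) + 2276201) = 2894837 + ((34*(-169) - 257) + 2276201) = 2894837 + ((-5746 - 257) + 2276201) = 2894837 + (-6003 + 2276201) = 2894837 + 2270198 = 5165035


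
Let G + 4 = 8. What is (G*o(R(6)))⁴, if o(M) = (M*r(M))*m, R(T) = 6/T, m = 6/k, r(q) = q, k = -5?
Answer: 331776/625 ≈ 530.84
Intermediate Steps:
G = 4 (G = -4 + 8 = 4)
m = -6/5 (m = 6/(-5) = 6*(-⅕) = -6/5 ≈ -1.2000)
o(M) = -6*M²/5 (o(M) = (M*M)*(-6/5) = M²*(-6/5) = -6*M²/5)
(G*o(R(6)))⁴ = (4*(-6*1²/5))⁴ = (4*(-6/5*1²))⁴ = (4*(-6/5*1))⁴ = (4*(-6/5))⁴ = (-24/5)⁴ = 331776/625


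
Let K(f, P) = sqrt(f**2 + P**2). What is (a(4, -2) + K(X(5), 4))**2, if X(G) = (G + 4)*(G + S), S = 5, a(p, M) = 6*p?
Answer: 8692 + 96*sqrt(2029) ≈ 13016.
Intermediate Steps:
X(G) = (4 + G)*(5 + G) (X(G) = (G + 4)*(G + 5) = (4 + G)*(5 + G))
K(f, P) = sqrt(P**2 + f**2)
(a(4, -2) + K(X(5), 4))**2 = (6*4 + sqrt(4**2 + (20 + 5**2 + 9*5)**2))**2 = (24 + sqrt(16 + (20 + 25 + 45)**2))**2 = (24 + sqrt(16 + 90**2))**2 = (24 + sqrt(16 + 8100))**2 = (24 + sqrt(8116))**2 = (24 + 2*sqrt(2029))**2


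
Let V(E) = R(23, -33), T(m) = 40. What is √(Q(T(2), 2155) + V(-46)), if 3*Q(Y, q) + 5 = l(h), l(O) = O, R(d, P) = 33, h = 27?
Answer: 11*√3/3 ≈ 6.3509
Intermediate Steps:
V(E) = 33
Q(Y, q) = 22/3 (Q(Y, q) = -5/3 + (⅓)*27 = -5/3 + 9 = 22/3)
√(Q(T(2), 2155) + V(-46)) = √(22/3 + 33) = √(121/3) = 11*√3/3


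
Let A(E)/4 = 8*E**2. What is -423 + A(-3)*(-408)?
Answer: -117927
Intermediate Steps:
A(E) = 32*E**2 (A(E) = 4*(8*E**2) = 32*E**2)
-423 + A(-3)*(-408) = -423 + (32*(-3)**2)*(-408) = -423 + (32*9)*(-408) = -423 + 288*(-408) = -423 - 117504 = -117927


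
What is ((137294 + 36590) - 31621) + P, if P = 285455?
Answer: 427718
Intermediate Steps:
((137294 + 36590) - 31621) + P = ((137294 + 36590) - 31621) + 285455 = (173884 - 31621) + 285455 = 142263 + 285455 = 427718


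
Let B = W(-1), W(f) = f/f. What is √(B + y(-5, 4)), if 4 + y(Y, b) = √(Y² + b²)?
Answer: √(-3 + √41) ≈ 1.8448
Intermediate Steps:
W(f) = 1
B = 1
y(Y, b) = -4 + √(Y² + b²)
√(B + y(-5, 4)) = √(1 + (-4 + √((-5)² + 4²))) = √(1 + (-4 + √(25 + 16))) = √(1 + (-4 + √41)) = √(-3 + √41)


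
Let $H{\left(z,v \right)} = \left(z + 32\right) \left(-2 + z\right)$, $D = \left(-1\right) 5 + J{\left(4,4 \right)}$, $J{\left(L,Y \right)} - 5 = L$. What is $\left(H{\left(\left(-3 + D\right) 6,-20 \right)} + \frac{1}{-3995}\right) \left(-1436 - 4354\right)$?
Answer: $- \frac{703182762}{799} \approx -8.8008 \cdot 10^{5}$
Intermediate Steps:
$J{\left(L,Y \right)} = 5 + L$
$D = 4$ ($D = \left(-1\right) 5 + \left(5 + 4\right) = -5 + 9 = 4$)
$H{\left(z,v \right)} = \left(-2 + z\right) \left(32 + z\right)$ ($H{\left(z,v \right)} = \left(32 + z\right) \left(-2 + z\right) = \left(-2 + z\right) \left(32 + z\right)$)
$\left(H{\left(\left(-3 + D\right) 6,-20 \right)} + \frac{1}{-3995}\right) \left(-1436 - 4354\right) = \left(\left(-64 + \left(\left(-3 + 4\right) 6\right)^{2} + 30 \left(-3 + 4\right) 6\right) + \frac{1}{-3995}\right) \left(-1436 - 4354\right) = \left(\left(-64 + \left(1 \cdot 6\right)^{2} + 30 \cdot 1 \cdot 6\right) - \frac{1}{3995}\right) \left(-5790\right) = \left(\left(-64 + 6^{2} + 30 \cdot 6\right) - \frac{1}{3995}\right) \left(-5790\right) = \left(\left(-64 + 36 + 180\right) - \frac{1}{3995}\right) \left(-5790\right) = \left(152 - \frac{1}{3995}\right) \left(-5790\right) = \frac{607239}{3995} \left(-5790\right) = - \frac{703182762}{799}$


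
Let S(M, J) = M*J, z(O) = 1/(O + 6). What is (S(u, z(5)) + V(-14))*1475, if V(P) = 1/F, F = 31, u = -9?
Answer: -395300/341 ≈ -1159.2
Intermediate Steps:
V(P) = 1/31
z(O) = 1/(6 + O)
S(M, J) = J*M
(S(u, z(5)) + V(-14))*1475 = (-9/(6 + 5) + 1/31)*1475 = (-9/11 + 1/31)*1475 = -268/341*1475 = -395300/341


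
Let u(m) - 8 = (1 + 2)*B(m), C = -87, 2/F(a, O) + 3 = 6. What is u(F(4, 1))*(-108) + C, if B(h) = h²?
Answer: -1095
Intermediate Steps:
F(a, O) = ⅔ (F(a, O) = 2/(-3 + 6) = 2/3 = 2*(⅓) = ⅔)
u(m) = 8 + 3*m² (u(m) = 8 + (1 + 2)*m² = 8 + 3*m²)
u(F(4, 1))*(-108) + C = (8 + 3*(⅔)²)*(-108) - 87 = (8 + 3*(4/9))*(-108) - 87 = (8 + 4/3)*(-108) - 87 = (28/3)*(-108) - 87 = -1008 - 87 = -1095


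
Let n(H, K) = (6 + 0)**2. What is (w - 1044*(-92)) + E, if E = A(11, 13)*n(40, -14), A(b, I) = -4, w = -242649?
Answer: -146745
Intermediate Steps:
n(H, K) = 36 (n(H, K) = 6**2 = 36)
E = -144 (E = -4*36 = -144)
(w - 1044*(-92)) + E = (-242649 - 1044*(-92)) - 144 = (-242649 + 96048) - 144 = -146601 - 144 = -146745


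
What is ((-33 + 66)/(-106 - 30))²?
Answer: 1089/18496 ≈ 0.058878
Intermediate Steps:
((-33 + 66)/(-106 - 30))² = (33/(-136))² = (33*(-1/136))² = (-33/136)² = 1089/18496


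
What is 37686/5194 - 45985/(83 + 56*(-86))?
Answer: 208606964/12291601 ≈ 16.971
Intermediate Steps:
37686/5194 - 45985/(83 + 56*(-86)) = 37686*(1/5194) - 45985/(83 - 4816) = 18843/2597 - 45985/(-4733) = 18843/2597 - 45985*(-1/4733) = 18843/2597 + 45985/4733 = 208606964/12291601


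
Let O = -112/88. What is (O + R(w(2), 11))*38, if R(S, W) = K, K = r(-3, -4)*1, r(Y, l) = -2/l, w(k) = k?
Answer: -323/11 ≈ -29.364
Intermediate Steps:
K = 1/2 (K = -2/(-4)*1 = -2*(-1/4)*1 = (1/2)*1 = 1/2 ≈ 0.50000)
O = -14/11 (O = -112*1/88 = -14/11 ≈ -1.2727)
R(S, W) = 1/2
(O + R(w(2), 11))*38 = (-14/11 + 1/2)*38 = -17/22*38 = -323/11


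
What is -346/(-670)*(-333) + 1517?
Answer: 450586/335 ≈ 1345.0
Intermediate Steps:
-346/(-670)*(-333) + 1517 = -346*(-1/670)*(-333) + 1517 = (173/335)*(-333) + 1517 = -57609/335 + 1517 = 450586/335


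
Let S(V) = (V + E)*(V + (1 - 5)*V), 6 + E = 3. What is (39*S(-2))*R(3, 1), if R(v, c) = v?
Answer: -3510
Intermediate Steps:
E = -3 (E = -6 + 3 = -3)
S(V) = -3*V*(-3 + V) (S(V) = (V - 3)*(V + (1 - 5)*V) = (-3 + V)*(V - 4*V) = (-3 + V)*(-3*V) = -3*V*(-3 + V))
(39*S(-2))*R(3, 1) = (39*(3*(-2)*(3 - 1*(-2))))*3 = (39*(3*(-2)*(3 + 2)))*3 = (39*(3*(-2)*5))*3 = (39*(-30))*3 = -1170*3 = -3510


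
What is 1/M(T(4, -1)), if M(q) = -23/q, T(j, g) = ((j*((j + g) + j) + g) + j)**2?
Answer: -961/23 ≈ -41.783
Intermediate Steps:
T(j, g) = (g + j + j*(g + 2*j))**2 (T(j, g) = ((j*((g + j) + j) + g) + j)**2 = ((j*(g + 2*j) + g) + j)**2 = ((g + j*(g + 2*j)) + j)**2 = (g + j + j*(g + 2*j))**2)
1/M(T(4, -1)) = 1/(-23/(-1 + 4 + 2*4**2 - 1*4)**2) = 1/(-23/(-1 + 4 + 2*16 - 4)**2) = 1/(-23/(-1 + 4 + 32 - 4)**2) = 1/(-23/(31**2)) = 1/(-23/961) = -961/23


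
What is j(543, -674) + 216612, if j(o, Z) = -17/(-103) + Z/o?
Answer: 12114832357/55929 ≈ 2.1661e+5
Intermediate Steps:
j(o, Z) = 17/103 + Z/o (j(o, Z) = -17*(-1/103) + Z/o = 17/103 + Z/o)
j(543, -674) + 216612 = (17/103 - 674/543) + 216612 = -60191/55929 + 216612 = 12114832357/55929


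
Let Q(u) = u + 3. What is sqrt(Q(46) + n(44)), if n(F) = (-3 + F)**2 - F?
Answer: sqrt(1686) ≈ 41.061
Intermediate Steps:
Q(u) = 3 + u
sqrt(Q(46) + n(44)) = sqrt((3 + 46) + ((-3 + 44)**2 - 1*44)) = sqrt(49 + (41**2 - 44)) = sqrt(49 + (1681 - 44)) = sqrt(49 + 1637) = sqrt(1686)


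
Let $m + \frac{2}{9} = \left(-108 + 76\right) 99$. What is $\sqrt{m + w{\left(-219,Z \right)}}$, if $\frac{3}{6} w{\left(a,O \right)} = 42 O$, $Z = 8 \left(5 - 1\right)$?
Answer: $\frac{i \sqrt{4322}}{3} \approx 21.914 i$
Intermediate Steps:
$Z = 32$ ($Z = 8 \cdot 4 = 32$)
$w{\left(a,O \right)} = 84 O$ ($w{\left(a,O \right)} = 2 \cdot 42 O = 84 O$)
$m = - \frac{28514}{9}$ ($m = - \frac{2}{9} + \left(-108 + 76\right) 99 = - \frac{2}{9} - 3168 = - \frac{28514}{9} \approx -3168.2$)
$\sqrt{m + w{\left(-219,Z \right)}} = \sqrt{- \frac{28514}{9} + 84 \cdot 32} = \sqrt{- \frac{28514}{9} + 2688} = \sqrt{- \frac{4322}{9}} = \frac{i \sqrt{4322}}{3}$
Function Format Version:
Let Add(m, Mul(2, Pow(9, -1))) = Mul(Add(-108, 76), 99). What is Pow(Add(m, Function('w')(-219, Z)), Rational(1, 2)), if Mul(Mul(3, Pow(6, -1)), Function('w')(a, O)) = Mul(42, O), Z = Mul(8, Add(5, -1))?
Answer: Mul(Rational(1, 3), I, Pow(4322, Rational(1, 2))) ≈ Mul(21.914, I)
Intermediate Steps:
Z = 32 (Z = Mul(8, 4) = 32)
Function('w')(a, O) = Mul(84, O) (Function('w')(a, O) = Mul(2, Mul(42, O)) = Mul(84, O))
m = Rational(-28514, 9) (m = Add(Rational(-2, 9), Mul(Add(-108, 76), 99)) = Add(Rational(-2, 9), Mul(-32, 99)) = Add(Rational(-2, 9), -3168) = Rational(-28514, 9) ≈ -3168.2)
Pow(Add(m, Function('w')(-219, Z)), Rational(1, 2)) = Pow(Add(Rational(-28514, 9), Mul(84, 32)), Rational(1, 2)) = Pow(Add(Rational(-28514, 9), 2688), Rational(1, 2)) = Pow(Rational(-4322, 9), Rational(1, 2)) = Mul(Rational(1, 3), I, Pow(4322, Rational(1, 2)))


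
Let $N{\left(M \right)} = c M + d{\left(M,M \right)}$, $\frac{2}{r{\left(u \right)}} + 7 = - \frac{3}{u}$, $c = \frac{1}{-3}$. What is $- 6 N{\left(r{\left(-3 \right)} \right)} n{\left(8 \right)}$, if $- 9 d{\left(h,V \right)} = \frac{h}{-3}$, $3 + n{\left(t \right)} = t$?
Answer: $- \frac{80}{27} \approx -2.963$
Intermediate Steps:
$n{\left(t \right)} = -3 + t$
$c = - \frac{1}{3} \approx -0.33333$
$d{\left(h,V \right)} = \frac{h}{27}$ ($d{\left(h,V \right)} = - \frac{h \frac{1}{-3}}{9} = - \frac{h \left(- \frac{1}{3}\right)}{9} = - \frac{\left(- \frac{1}{3}\right) h}{9} = \frac{h}{27}$)
$r{\left(u \right)} = \frac{2}{-7 - \frac{3}{u}}$
$N{\left(M \right)} = - \frac{8 M}{27}$ ($N{\left(M \right)} = - \frac{M}{3} + \frac{M}{27} = - \frac{8 M}{27}$)
$- 6 N{\left(r{\left(-3 \right)} \right)} n{\left(8 \right)} = - 6 \left(- \frac{8 \left(\left(-2\right) \left(-3\right) \frac{1}{3 + 7 \left(-3\right)}\right)}{27}\right) \left(-3 + 8\right) = - 6 \left(- \frac{8 \left(\left(-2\right) \left(-3\right) \frac{1}{3 - 21}\right)}{27}\right) 5 = - 6 \left(- \frac{8 \left(\left(-2\right) \left(-3\right) \frac{1}{-18}\right)}{27}\right) 5 = - 6 \left(- \frac{8 \left(\left(-2\right) \left(-3\right) \left(- \frac{1}{18}\right)\right)}{27}\right) 5 = - 6 \left(\left(- \frac{8}{27}\right) \left(- \frac{1}{3}\right)\right) 5 = \left(-6\right) \frac{8}{81} \cdot 5 = \left(- \frac{16}{27}\right) 5 = - \frac{80}{27}$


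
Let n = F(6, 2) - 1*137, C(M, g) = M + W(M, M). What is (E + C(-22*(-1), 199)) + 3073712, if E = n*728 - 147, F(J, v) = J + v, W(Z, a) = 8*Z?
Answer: 2979851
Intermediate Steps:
C(M, g) = 9*M (C(M, g) = M + 8*M = 9*M)
n = -129 (n = (6 + 2) - 1*137 = 8 - 137 = -129)
E = -94059 (E = -129*728 - 147 = -93912 - 147 = -94059)
(E + C(-22*(-1), 199)) + 3073712 = (-94059 + 9*(-22*(-1))) + 3073712 = (-94059 + 9*22) + 3073712 = (-94059 + 198) + 3073712 = -93861 + 3073712 = 2979851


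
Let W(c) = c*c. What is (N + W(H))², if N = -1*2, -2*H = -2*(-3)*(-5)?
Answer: 49729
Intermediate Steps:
H = 15 (H = -(-2*(-3))*(-5)/2 = -3*(-5) = -½*(-30) = 15)
W(c) = c²
N = -2
(N + W(H))² = (-2 + 15²)² = (-2 + 225)² = 223² = 49729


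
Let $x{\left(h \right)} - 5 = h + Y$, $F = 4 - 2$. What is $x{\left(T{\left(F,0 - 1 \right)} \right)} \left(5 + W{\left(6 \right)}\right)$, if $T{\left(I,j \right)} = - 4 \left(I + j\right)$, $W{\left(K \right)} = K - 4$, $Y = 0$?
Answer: $7$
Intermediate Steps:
$W{\left(K \right)} = -4 + K$
$F = 2$
$T{\left(I,j \right)} = - 4 I - 4 j$
$x{\left(h \right)} = 5 + h$ ($x{\left(h \right)} = 5 + \left(h + 0\right) = 5 + h$)
$x{\left(T{\left(F,0 - 1 \right)} \right)} \left(5 + W{\left(6 \right)}\right) = \left(5 - \left(8 + 4 \left(0 - 1\right)\right)\right) \left(5 + \left(-4 + 6\right)\right) = \left(5 - 4\right) \left(5 + 2\right) = \left(5 + \left(-8 + 4\right)\right) 7 = \left(5 - 4\right) 7 = 1 \cdot 7 = 7$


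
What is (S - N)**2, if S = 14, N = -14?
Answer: 784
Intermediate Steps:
(S - N)**2 = (14 - 1*(-14))**2 = (14 + 14)**2 = 28**2 = 784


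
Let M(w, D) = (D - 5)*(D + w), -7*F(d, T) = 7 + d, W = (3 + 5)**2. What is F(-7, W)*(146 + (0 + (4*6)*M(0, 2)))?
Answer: 0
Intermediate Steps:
W = 64 (W = 8**2 = 64)
F(d, T) = -1 - d/7 (F(d, T) = -(7 + d)/7 = -1 - d/7)
M(w, D) = (-5 + D)*(D + w)
F(-7, W)*(146 + (0 + (4*6)*M(0, 2))) = (-1 - 1/7*(-7))*(146 + (0 + (4*6)*(2**2 - 5*2 - 5*0 + 2*0))) = (-1 + 1)*(146 + (0 + 24*(4 - 10 + 0 + 0))) = 0*(146 + (0 + 24*(-6))) = 0*(146 + (0 - 144)) = 0*(146 - 144) = 0*2 = 0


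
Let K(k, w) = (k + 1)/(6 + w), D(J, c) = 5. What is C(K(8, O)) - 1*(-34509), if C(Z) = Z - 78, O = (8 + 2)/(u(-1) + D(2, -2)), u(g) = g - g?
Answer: 275457/8 ≈ 34432.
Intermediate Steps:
u(g) = 0
O = 2 (O = (8 + 2)/(0 + 5) = 10/5 = 10*(⅕) = 2)
K(k, w) = (1 + k)/(6 + w)
C(Z) = -78 + Z
C(K(8, O)) - 1*(-34509) = (-78 + (1 + 8)/(6 + 2)) - 1*(-34509) = (-78 + 9/8) + 34509 = -615/8 + 34509 = 275457/8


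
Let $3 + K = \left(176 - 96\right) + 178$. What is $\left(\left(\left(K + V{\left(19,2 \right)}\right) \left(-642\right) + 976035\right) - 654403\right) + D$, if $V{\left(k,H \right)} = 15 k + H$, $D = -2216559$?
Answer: $-2242891$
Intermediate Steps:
$V{\left(k,H \right)} = H + 15 k$
$K = 255$ ($K = -3 + \left(\left(176 - 96\right) + 178\right) = -3 + \left(80 + 178\right) = -3 + 258 = 255$)
$\left(\left(\left(K + V{\left(19,2 \right)}\right) \left(-642\right) + 976035\right) - 654403\right) + D = \left(\left(\left(255 + \left(2 + 15 \cdot 19\right)\right) \left(-642\right) + 976035\right) - 654403\right) - 2216559 = \left(\left(\left(255 + \left(2 + 285\right)\right) \left(-642\right) + 976035\right) - 654403\right) - 2216559 = \left(\left(\left(255 + 287\right) \left(-642\right) + 976035\right) - 654403\right) - 2216559 = \left(\left(542 \left(-642\right) + 976035\right) - 654403\right) - 2216559 = \left(\left(-347964 + 976035\right) - 654403\right) - 2216559 = \left(628071 - 654403\right) - 2216559 = -26332 - 2216559 = -2242891$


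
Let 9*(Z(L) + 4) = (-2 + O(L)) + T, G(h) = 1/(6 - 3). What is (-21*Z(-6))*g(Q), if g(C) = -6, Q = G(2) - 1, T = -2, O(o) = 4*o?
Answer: -896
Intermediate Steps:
G(h) = 1/3
Q = -2/3 (Q = 1/3 - 1 = -2/3 ≈ -0.66667)
Z(L) = -40/9 + 4*L/9 (Z(L) = -4 + ((-2 + 4*L) - 2)/9 = -4 + (-4 + 4*L)/9 = -4 + (-4/9 + 4*L/9) = -40/9 + 4*L/9)
(-21*Z(-6))*g(Q) = -21*(-40/9 + (4/9)*(-6))*(-6) = -21*(-40/9 - 8/3)*(-6) = -21*(-64/9)*(-6) = (448/3)*(-6) = -896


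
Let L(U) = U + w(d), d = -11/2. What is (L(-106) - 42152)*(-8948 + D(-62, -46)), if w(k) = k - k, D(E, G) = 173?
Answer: 370813950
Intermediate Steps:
d = -11/2 (d = -11*½ = -11/2 ≈ -5.5000)
w(k) = 0
L(U) = U (L(U) = U + 0 = U)
(L(-106) - 42152)*(-8948 + D(-62, -46)) = (-106 - 42152)*(-8948 + 173) = -42258*(-8775) = 370813950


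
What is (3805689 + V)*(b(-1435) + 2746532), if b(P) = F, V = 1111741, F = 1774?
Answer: 13514602373580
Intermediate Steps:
b(P) = 1774
(3805689 + V)*(b(-1435) + 2746532) = (3805689 + 1111741)*(1774 + 2746532) = 4917430*2748306 = 13514602373580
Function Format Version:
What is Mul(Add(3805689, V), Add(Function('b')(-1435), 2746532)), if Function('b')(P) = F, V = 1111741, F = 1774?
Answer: 13514602373580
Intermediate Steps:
Function('b')(P) = 1774
Mul(Add(3805689, V), Add(Function('b')(-1435), 2746532)) = Mul(Add(3805689, 1111741), Add(1774, 2746532)) = Mul(4917430, 2748306) = 13514602373580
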